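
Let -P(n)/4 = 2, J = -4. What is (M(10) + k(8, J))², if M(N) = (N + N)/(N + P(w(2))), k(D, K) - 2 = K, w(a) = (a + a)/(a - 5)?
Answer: 64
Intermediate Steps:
w(a) = 2*a/(-5 + a) (w(a) = (2*a)/(-5 + a) = 2*a/(-5 + a))
k(D, K) = 2 + K
P(n) = -8 (P(n) = -4*2 = -8)
M(N) = 2*N/(-8 + N) (M(N) = (N + N)/(N - 8) = (2*N)/(-8 + N) = 2*N/(-8 + N))
(M(10) + k(8, J))² = (2*10/(-8 + 10) + (2 - 4))² = (2*10/2 - 2)² = (2*10*(½) - 2)² = (10 - 2)² = 8² = 64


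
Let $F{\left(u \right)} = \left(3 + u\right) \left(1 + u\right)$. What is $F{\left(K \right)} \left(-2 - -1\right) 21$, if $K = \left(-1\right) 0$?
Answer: $-63$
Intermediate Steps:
$K = 0$
$F{\left(u \right)} = \left(1 + u\right) \left(3 + u\right)$
$F{\left(K \right)} \left(-2 - -1\right) 21 = \left(3 + 0^{2} + 4 \cdot 0\right) \left(-2 - -1\right) 21 = \left(3 + 0 + 0\right) \left(-2 + 1\right) 21 = 3 \left(-1\right) 21 = \left(-3\right) 21 = -63$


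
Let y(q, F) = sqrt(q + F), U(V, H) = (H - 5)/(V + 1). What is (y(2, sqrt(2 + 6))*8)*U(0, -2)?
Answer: -56*sqrt(2 + 2*sqrt(2)) ≈ -123.05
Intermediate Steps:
U(V, H) = (-5 + H)/(1 + V)
y(q, F) = sqrt(F + q)
(y(2, sqrt(2 + 6))*8)*U(0, -2) = (sqrt(sqrt(2 + 6) + 2)*8)*((-5 - 2)/(1 + 0)) = (sqrt(sqrt(8) + 2)*8)*(-7/1) = (sqrt(2*sqrt(2) + 2)*8)*(1*(-7)) = (sqrt(2 + 2*sqrt(2))*8)*(-7) = (8*sqrt(2 + 2*sqrt(2)))*(-7) = -56*sqrt(2 + 2*sqrt(2))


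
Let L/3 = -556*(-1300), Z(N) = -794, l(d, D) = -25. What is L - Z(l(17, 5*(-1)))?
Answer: 2169194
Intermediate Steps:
L = 2168400 (L = 3*(-556*(-1300)) = 3*722800 = 2168400)
L - Z(l(17, 5*(-1))) = 2168400 - 1*(-794) = 2168400 + 794 = 2169194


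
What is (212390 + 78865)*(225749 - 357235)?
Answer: -38295954930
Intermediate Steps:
(212390 + 78865)*(225749 - 357235) = 291255*(-131486) = -38295954930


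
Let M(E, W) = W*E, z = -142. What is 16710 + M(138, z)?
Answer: -2886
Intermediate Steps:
M(E, W) = E*W
16710 + M(138, z) = 16710 + 138*(-142) = 16710 - 19596 = -2886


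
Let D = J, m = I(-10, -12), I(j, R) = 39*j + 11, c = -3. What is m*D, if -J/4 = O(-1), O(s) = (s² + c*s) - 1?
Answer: 4548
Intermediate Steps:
I(j, R) = 11 + 39*j
O(s) = -1 + s² - 3*s (O(s) = (s² - 3*s) - 1 = -1 + s² - 3*s)
m = -379 (m = 11 + 39*(-10) = 11 - 390 = -379)
J = -12 (J = -4*(-1 + (-1)² - 3*(-1)) = -4*(-1 + 1 + 3) = -4*3 = -12)
D = -12
m*D = -379*(-12) = 4548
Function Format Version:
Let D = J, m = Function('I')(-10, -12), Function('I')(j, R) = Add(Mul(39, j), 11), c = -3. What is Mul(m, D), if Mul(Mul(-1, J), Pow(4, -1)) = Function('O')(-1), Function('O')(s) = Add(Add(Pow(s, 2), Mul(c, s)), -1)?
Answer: 4548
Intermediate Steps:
Function('I')(j, R) = Add(11, Mul(39, j))
Function('O')(s) = Add(-1, Pow(s, 2), Mul(-3, s)) (Function('O')(s) = Add(Add(Pow(s, 2), Mul(-3, s)), -1) = Add(-1, Pow(s, 2), Mul(-3, s)))
m = -379 (m = Add(11, Mul(39, -10)) = Add(11, -390) = -379)
J = -12 (J = Mul(-4, Add(-1, Pow(-1, 2), Mul(-3, -1))) = Mul(-4, Add(-1, 1, 3)) = Mul(-4, 3) = -12)
D = -12
Mul(m, D) = Mul(-379, -12) = 4548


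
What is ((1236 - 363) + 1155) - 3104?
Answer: -1076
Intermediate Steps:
((1236 - 363) + 1155) - 3104 = (873 + 1155) - 3104 = 2028 - 3104 = -1076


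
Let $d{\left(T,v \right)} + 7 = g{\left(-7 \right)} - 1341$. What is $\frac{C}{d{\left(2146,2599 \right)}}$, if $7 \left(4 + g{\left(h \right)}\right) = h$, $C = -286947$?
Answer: $\frac{95649}{451} \approx 212.08$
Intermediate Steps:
$g{\left(h \right)} = -4 + \frac{h}{7}$
$d{\left(T,v \right)} = -1353$ ($d{\left(T,v \right)} = -7 + \left(\left(-4 + \frac{1}{7} \left(-7\right)\right) - 1341\right) = -7 - 1346 = -1353$)
$\frac{C}{d{\left(2146,2599 \right)}} = - \frac{286947}{-1353} = \left(-286947\right) \left(- \frac{1}{1353}\right) = \frac{95649}{451}$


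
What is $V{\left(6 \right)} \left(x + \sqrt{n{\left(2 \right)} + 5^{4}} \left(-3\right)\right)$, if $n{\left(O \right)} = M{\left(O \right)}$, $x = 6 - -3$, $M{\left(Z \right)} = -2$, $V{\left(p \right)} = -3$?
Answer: $-27 + 9 \sqrt{623} \approx 197.64$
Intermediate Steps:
$x = 9$ ($x = 6 + 3 = 9$)
$n{\left(O \right)} = -2$
$V{\left(6 \right)} \left(x + \sqrt{n{\left(2 \right)} + 5^{4}} \left(-3\right)\right) = - 3 \left(9 + \sqrt{-2 + 5^{4}} \left(-3\right)\right) = - 3 \left(9 + \sqrt{-2 + 625} \left(-3\right)\right) = - 3 \left(9 + \sqrt{623} \left(-3\right)\right) = - 3 \left(9 - 3 \sqrt{623}\right) = -27 + 9 \sqrt{623}$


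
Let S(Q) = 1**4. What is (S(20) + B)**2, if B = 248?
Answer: 62001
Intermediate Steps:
S(Q) = 1
(S(20) + B)**2 = (1 + 248)**2 = 249**2 = 62001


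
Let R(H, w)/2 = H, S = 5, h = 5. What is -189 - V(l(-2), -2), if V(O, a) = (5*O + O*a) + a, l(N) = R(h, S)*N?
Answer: -127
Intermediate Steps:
R(H, w) = 2*H
l(N) = 10*N (l(N) = (2*5)*N = 10*N)
V(O, a) = a + 5*O + O*a
-189 - V(l(-2), -2) = -189 - (-2 + 5*(10*(-2)) + (10*(-2))*(-2)) = -189 - (-2 + 5*(-20) - 20*(-2)) = -189 - (-2 - 100 + 40) = -189 - 1*(-62) = -189 + 62 = -127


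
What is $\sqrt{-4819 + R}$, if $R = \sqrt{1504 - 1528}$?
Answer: $\sqrt{-4819 + 2 i \sqrt{6}} \approx 0.0353 + 69.419 i$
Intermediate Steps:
$R = 2 i \sqrt{6}$ ($R = \sqrt{-24} = 2 i \sqrt{6} \approx 4.899 i$)
$\sqrt{-4819 + R} = \sqrt{-4819 + 2 i \sqrt{6}}$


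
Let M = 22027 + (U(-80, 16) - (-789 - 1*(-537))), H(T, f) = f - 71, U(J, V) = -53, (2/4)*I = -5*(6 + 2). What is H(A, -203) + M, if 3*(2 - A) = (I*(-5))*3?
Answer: 21952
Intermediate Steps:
I = -80 (I = 2*(-5*(6 + 2)) = 2*(-5*8) = 2*(-40) = -80)
A = -398 (A = 2 - (-80*(-5))*3/3 = 2 - 400*3/3 = 2 - ⅓*1200 = 2 - 400 = -398)
H(T, f) = -71 + f
M = 22226 (M = 22027 + (-53 - (-789 - 1*(-537))) = 22027 + (-53 - (-789 + 537)) = 22027 + (-53 - 1*(-252)) = 22027 + (-53 + 252) = 22027 + 199 = 22226)
H(A, -203) + M = (-71 - 203) + 22226 = -274 + 22226 = 21952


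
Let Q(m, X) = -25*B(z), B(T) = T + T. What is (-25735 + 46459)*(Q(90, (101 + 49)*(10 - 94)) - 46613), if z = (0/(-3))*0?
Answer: -966007812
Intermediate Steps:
z = 0 (z = (0*(-⅓))*0 = 0*0 = 0)
B(T) = 2*T
Q(m, X) = 0 (Q(m, X) = -50*0 = -25*0 = 0)
(-25735 + 46459)*(Q(90, (101 + 49)*(10 - 94)) - 46613) = (-25735 + 46459)*(0 - 46613) = 20724*(-46613) = -966007812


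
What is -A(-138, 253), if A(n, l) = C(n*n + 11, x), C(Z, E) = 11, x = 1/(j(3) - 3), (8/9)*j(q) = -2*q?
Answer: -11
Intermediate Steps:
j(q) = -9*q/4 (j(q) = 9*(-2*q)/8 = -9*q/4)
x = -4/39 (x = 1/(-9/4*3 - 3) = 1/(-27/4 - 3) = 1/(-39/4) = -4/39 ≈ -0.10256)
A(n, l) = 11
-A(-138, 253) = -1*11 = -11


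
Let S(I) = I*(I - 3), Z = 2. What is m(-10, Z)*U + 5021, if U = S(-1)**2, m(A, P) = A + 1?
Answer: 4877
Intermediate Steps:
S(I) = I*(-3 + I)
m(A, P) = 1 + A
U = 16 (U = (-(-3 - 1))**2 = (-1*(-4))**2 = 4**2 = 16)
m(-10, Z)*U + 5021 = (1 - 10)*16 + 5021 = -9*16 + 5021 = -144 + 5021 = 4877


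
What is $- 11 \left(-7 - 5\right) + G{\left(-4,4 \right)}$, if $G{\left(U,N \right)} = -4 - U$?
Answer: $132$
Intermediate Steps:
$- 11 \left(-7 - 5\right) + G{\left(-4,4 \right)} = - 11 \left(-7 - 5\right) - 0 = \left(-11\right) \left(-12\right) + \left(-4 + 4\right) = 132 + 0 = 132$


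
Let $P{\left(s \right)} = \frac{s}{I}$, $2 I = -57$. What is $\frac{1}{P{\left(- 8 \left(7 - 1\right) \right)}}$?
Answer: $\frac{19}{32} \approx 0.59375$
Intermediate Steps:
$I = - \frac{57}{2}$ ($I = \frac{1}{2} \left(-57\right) = - \frac{57}{2} \approx -28.5$)
$P{\left(s \right)} = - \frac{2 s}{57}$ ($P{\left(s \right)} = \frac{s}{- \frac{57}{2}} = s \left(- \frac{2}{57}\right) = - \frac{2 s}{57}$)
$\frac{1}{P{\left(- 8 \left(7 - 1\right) \right)}} = \frac{1}{\left(- \frac{2}{57}\right) \left(- 8 \left(7 - 1\right)\right)} = \frac{1}{\left(- \frac{2}{57}\right) \left(\left(-8\right) 6\right)} = \frac{1}{\left(- \frac{2}{57}\right) \left(-48\right)} = \frac{1}{\frac{32}{19}} = \frac{19}{32}$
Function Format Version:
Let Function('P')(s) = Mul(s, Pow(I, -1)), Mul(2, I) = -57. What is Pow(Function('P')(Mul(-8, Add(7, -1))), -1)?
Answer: Rational(19, 32) ≈ 0.59375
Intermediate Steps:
I = Rational(-57, 2) (I = Mul(Rational(1, 2), -57) = Rational(-57, 2) ≈ -28.500)
Function('P')(s) = Mul(Rational(-2, 57), s) (Function('P')(s) = Mul(s, Pow(Rational(-57, 2), -1)) = Mul(s, Rational(-2, 57)) = Mul(Rational(-2, 57), s))
Pow(Function('P')(Mul(-8, Add(7, -1))), -1) = Pow(Mul(Rational(-2, 57), Mul(-8, Add(7, -1))), -1) = Pow(Mul(Rational(-2, 57), Mul(-8, 6)), -1) = Pow(Mul(Rational(-2, 57), -48), -1) = Pow(Rational(32, 19), -1) = Rational(19, 32)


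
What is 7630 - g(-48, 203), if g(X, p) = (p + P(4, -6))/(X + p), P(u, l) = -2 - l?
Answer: 1182443/155 ≈ 7628.7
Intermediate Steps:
g(X, p) = (4 + p)/(X + p) (g(X, p) = (p + (-2 - 1*(-6)))/(X + p) = (p + (-2 + 6))/(X + p) = (p + 4)/(X + p) = (4 + p)/(X + p))
7630 - g(-48, 203) = 7630 - (4 + 203)/(-48 + 203) = 7630 - 207/155 = 1182443/155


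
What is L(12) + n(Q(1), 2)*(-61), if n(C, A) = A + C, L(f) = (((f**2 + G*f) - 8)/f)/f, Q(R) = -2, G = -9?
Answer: 7/36 ≈ 0.19444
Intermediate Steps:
L(f) = (-8 + f**2 - 9*f)/f**2 (L(f) = (((f**2 - 9*f) - 8)/f)/f = ((-8 + f**2 - 9*f)/f)/f = (-8 + f**2 - 9*f)/f**2)
L(12) + n(Q(1), 2)*(-61) = (1 - 9/12 - 8/12**2) + (2 - 2)*(-61) = (1 - 9*1/12 - 8*1/144) + 0*(-61) = (1 - 3/4 - 1/18) + 0 = 7/36 + 0 = 7/36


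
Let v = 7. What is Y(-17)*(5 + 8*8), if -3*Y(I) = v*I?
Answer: 2737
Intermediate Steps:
Y(I) = -7*I/3
Y(-17)*(5 + 8*8) = (-7/3*(-17))*(5 + 8*8) = 119*(5 + 64)/3 = (119/3)*69 = 2737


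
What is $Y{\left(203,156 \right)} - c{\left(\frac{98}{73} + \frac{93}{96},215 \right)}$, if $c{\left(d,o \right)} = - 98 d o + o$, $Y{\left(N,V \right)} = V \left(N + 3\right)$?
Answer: $\frac{94162193}{1168} \approx 80618.0$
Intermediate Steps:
$Y{\left(N,V \right)} = V \left(3 + N\right)$
$c{\left(d,o \right)} = o - 98 d o$ ($c{\left(d,o \right)} = - 98 d o + o = o - 98 d o$)
$Y{\left(203,156 \right)} - c{\left(\frac{98}{73} + \frac{93}{96},215 \right)} = 156 \left(3 + 203\right) - 215 \left(1 - 98 \left(\frac{98}{73} + \frac{93}{96}\right)\right) = 156 \cdot 206 - 215 \left(1 - 98 \left(98 \cdot \frac{1}{73} + 93 \cdot \frac{1}{96}\right)\right) = 32136 - 215 \left(1 - 98 \left(\frac{98}{73} + \frac{31}{32}\right)\right) = 32136 - 215 \left(1 - \frac{264551}{1168}\right) = 32136 - 215 \left(- \frac{263383}{1168}\right) = 32136 - - \frac{56627345}{1168} = 32136 + \frac{56627345}{1168} = \frac{94162193}{1168}$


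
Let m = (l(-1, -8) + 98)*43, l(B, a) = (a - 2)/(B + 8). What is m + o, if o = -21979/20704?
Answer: 601670019/144928 ≈ 4151.5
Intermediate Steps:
o = -21979/20704 (o = -21979*1/20704 = -21979/20704 ≈ -1.0616)
l(B, a) = (-2 + a)/(8 + B)
m = 29068/7 (m = ((-2 - 8)/(8 - 1) + 98)*43 = (-10/7 + 98)*43 = (676/7)*43 = 29068/7 ≈ 4152.6)
m + o = 29068/7 - 21979/20704 = 601670019/144928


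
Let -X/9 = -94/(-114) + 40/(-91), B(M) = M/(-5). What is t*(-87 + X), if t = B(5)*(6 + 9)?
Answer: 2346210/1729 ≈ 1357.0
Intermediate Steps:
B(M) = -M/5 (B(M) = M*(-⅕) = -M/5)
t = -15 (t = (-⅕*5)*(6 + 9) = -1*15 = -15)
X = -5991/1729 (X = -9*(-94/(-114) + 40/(-91)) = -9*(-94*(-1/114) + 40*(-1/91)) = -9*(47/57 - 40/91) = -9*1997/5187 = -5991/1729 ≈ -3.4650)
t*(-87 + X) = -15*(-87 - 5991/1729) = -15*(-156414/1729) = 2346210/1729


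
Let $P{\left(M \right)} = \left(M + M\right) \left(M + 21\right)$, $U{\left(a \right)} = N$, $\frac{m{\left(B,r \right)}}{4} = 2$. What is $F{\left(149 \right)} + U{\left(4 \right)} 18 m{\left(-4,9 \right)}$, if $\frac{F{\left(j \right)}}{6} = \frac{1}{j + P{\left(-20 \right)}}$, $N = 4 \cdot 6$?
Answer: $\frac{376710}{109} \approx 3456.1$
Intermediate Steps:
$m{\left(B,r \right)} = 8$ ($m{\left(B,r \right)} = 4 \cdot 2 = 8$)
$N = 24$
$U{\left(a \right)} = 24$
$P{\left(M \right)} = 2 M \left(21 + M\right)$
$F{\left(j \right)} = \frac{6}{-40 + j}$ ($F{\left(j \right)} = \frac{6}{j + 2 \left(-20\right) \left(21 - 20\right)} = \frac{6}{j + 2 \left(-20\right) 1} = \frac{6}{j - 40} = \frac{6}{-40 + j}$)
$F{\left(149 \right)} + U{\left(4 \right)} 18 m{\left(-4,9 \right)} = \frac{6}{-40 + 149} + 24 \cdot 18 \cdot 8 = \frac{6}{109} + 432 \cdot 8 = 6 \cdot \frac{1}{109} + 3456 = \frac{6}{109} + 3456 = \frac{376710}{109}$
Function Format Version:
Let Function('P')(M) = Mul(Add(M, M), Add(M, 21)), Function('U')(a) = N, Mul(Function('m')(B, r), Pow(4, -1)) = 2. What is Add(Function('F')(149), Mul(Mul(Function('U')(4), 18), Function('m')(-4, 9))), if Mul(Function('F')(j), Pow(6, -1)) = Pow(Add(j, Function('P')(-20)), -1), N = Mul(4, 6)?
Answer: Rational(376710, 109) ≈ 3456.1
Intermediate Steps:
Function('m')(B, r) = 8 (Function('m')(B, r) = Mul(4, 2) = 8)
N = 24
Function('U')(a) = 24
Function('P')(M) = Mul(2, M, Add(21, M)) (Function('P')(M) = Mul(Mul(2, M), Add(21, M)) = Mul(2, M, Add(21, M)))
Function('F')(j) = Mul(6, Pow(Add(-40, j), -1)) (Function('F')(j) = Mul(6, Pow(Add(j, Mul(2, -20, Add(21, -20))), -1)) = Mul(6, Pow(Add(j, Mul(2, -20, 1)), -1)) = Mul(6, Pow(Add(j, -40), -1)) = Mul(6, Pow(Add(-40, j), -1)))
Add(Function('F')(149), Mul(Mul(Function('U')(4), 18), Function('m')(-4, 9))) = Add(Mul(6, Pow(Add(-40, 149), -1)), Mul(Mul(24, 18), 8)) = Add(Mul(6, Pow(109, -1)), Mul(432, 8)) = Add(Mul(6, Rational(1, 109)), 3456) = Add(Rational(6, 109), 3456) = Rational(376710, 109)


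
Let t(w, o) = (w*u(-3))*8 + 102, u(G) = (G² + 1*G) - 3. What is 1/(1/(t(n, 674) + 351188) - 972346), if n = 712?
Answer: -368378/358190874787 ≈ -1.0284e-6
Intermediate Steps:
u(G) = -3 + G + G² (u(G) = (G² + G) - 3 = (G + G²) - 3 = -3 + G + G²)
t(w, o) = 102 + 24*w (t(w, o) = (w*(-3 - 3 + (-3)²))*8 + 102 = (w*(-3 - 3 + 9))*8 + 102 = (w*3)*8 + 102 = (3*w)*8 + 102 = 24*w + 102 = 102 + 24*w)
1/(1/(t(n, 674) + 351188) - 972346) = 1/(1/((102 + 24*712) + 351188) - 972346) = 1/(1/((102 + 17088) + 351188) - 972346) = 1/(1/(17190 + 351188) - 972346) = 1/(1/368378 - 972346) = 1/(-358190874787/368378) = -368378/358190874787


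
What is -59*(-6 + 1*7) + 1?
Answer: -58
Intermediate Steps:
-59*(-6 + 1*7) + 1 = -59*(-6 + 7) + 1 = -59*1 + 1 = -59 + 1 = -58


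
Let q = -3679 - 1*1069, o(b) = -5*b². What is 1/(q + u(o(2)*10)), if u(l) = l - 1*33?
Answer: -1/4981 ≈ -0.00020076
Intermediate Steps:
q = -4748 (q = -3679 - 1069 = -4748)
u(l) = -33 + l (u(l) = l - 33 = -33 + l)
1/(q + u(o(2)*10)) = 1/(-4748 + (-33 - 5*2²*10)) = 1/(-4748 + (-33 - 5*4*10)) = 1/(-4748 + (-33 - 20*10)) = 1/(-4748 + (-33 - 200)) = 1/(-4748 - 233) = 1/(-4981) = -1/4981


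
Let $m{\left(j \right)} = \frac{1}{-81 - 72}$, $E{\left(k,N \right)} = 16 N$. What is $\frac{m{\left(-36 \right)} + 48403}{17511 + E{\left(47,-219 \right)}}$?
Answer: $\frac{7405658}{2143071} \approx 3.4556$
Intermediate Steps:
$m{\left(j \right)} = - \frac{1}{153}$ ($m{\left(j \right)} = \frac{1}{-153} = - \frac{1}{153}$)
$\frac{m{\left(-36 \right)} + 48403}{17511 + E{\left(47,-219 \right)}} = \frac{- \frac{1}{153} + 48403}{17511 + 16 \left(-219\right)} = \frac{7405658}{153 \left(17511 - 3504\right)} = \frac{7405658}{153 \cdot 14007} = \frac{7405658}{153} \cdot \frac{1}{14007} = \frac{7405658}{2143071}$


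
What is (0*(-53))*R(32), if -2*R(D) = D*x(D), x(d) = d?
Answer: 0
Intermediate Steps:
R(D) = -D**2/2 (R(D) = -D*D/2 = -D**2/2)
(0*(-53))*R(32) = (0*(-53))*(-1/2*32**2) = 0*(-1/2*1024) = 0*(-512) = 0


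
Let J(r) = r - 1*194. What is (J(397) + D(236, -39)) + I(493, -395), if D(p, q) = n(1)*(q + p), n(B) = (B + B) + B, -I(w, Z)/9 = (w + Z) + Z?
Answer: 3467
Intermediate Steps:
I(w, Z) = -18*Z - 9*w (I(w, Z) = -9*((w + Z) + Z) = -9*((Z + w) + Z) = -9*(w + 2*Z) = -18*Z - 9*w)
n(B) = 3*B (n(B) = 2*B + B = 3*B)
J(r) = -194 + r (J(r) = r - 194 = -194 + r)
D(p, q) = 3*p + 3*q (D(p, q) = (3*1)*(q + p) = 3*(p + q) = 3*p + 3*q)
(J(397) + D(236, -39)) + I(493, -395) = ((-194 + 397) + (3*236 + 3*(-39))) + (-18*(-395) - 9*493) = (203 + (708 - 117)) + (7110 - 4437) = (203 + 591) + 2673 = 794 + 2673 = 3467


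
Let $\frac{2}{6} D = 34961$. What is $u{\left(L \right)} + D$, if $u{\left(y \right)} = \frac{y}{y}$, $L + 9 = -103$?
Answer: $104884$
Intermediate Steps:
$D = 104883$ ($D = 3 \cdot 34961 = 104883$)
$L = -112$ ($L = -9 - 103 = -112$)
$u{\left(y \right)} = 1$
$u{\left(L \right)} + D = 1 + 104883 = 104884$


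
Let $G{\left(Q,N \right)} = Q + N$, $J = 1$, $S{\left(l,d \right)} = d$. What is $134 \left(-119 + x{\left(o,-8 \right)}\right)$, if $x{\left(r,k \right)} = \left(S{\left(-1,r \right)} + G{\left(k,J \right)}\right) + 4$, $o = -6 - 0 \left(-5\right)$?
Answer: $-17152$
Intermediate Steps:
$G{\left(Q,N \right)} = N + Q$
$o = -6$ ($o = -6 - 0 = -6 + 0 = -6$)
$x{\left(r,k \right)} = 5 + k + r$ ($x{\left(r,k \right)} = \left(r + \left(1 + k\right)\right) + 4 = \left(1 + k + r\right) + 4 = 5 + k + r$)
$134 \left(-119 + x{\left(o,-8 \right)}\right) = 134 \left(-119 - 9\right) = 134 \left(-128\right) = -17152$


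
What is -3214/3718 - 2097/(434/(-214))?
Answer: 416771842/403403 ≈ 1033.1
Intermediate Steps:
-3214/3718 - 2097/(434/(-214)) = -3214*1/3718 - 2097/(434*(-1/214)) = -1607/1859 - 2097/(-217/107) = -1607/1859 - 2097*(-107/217) = -1607/1859 + 224379/217 = 416771842/403403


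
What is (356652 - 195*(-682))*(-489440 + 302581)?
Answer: -91494014478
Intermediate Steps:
(356652 - 195*(-682))*(-489440 + 302581) = (356652 + 132990)*(-186859) = 489642*(-186859) = -91494014478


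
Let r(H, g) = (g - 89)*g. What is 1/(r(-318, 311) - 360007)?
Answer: -1/290965 ≈ -3.4368e-6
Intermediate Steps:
r(H, g) = g*(-89 + g) (r(H, g) = (-89 + g)*g = g*(-89 + g))
1/(r(-318, 311) - 360007) = 1/(311*(-89 + 311) - 360007) = 1/(311*222 - 360007) = 1/(69042 - 360007) = 1/(-290965) = -1/290965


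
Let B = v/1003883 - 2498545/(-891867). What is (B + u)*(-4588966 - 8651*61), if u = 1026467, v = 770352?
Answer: -1567459916992704075538954/298443373187 ≈ -5.2521e+12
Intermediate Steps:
B = 3195298377419/895330119561 (B = 770352/1003883 - 2498545/(-891867) = 770352*(1/1003883) - 2498545*(-1/891867) = 770352/1003883 + 2498545/891867 = 3195298377419/895330119561 ≈ 3.5688)
(B + u)*(-4588966 - 8651*61) = (3195298377419/895330119561 + 1026467)*(-4588966 - 8651*61) = 919030017133798406*(-4588966 - 527711)/895330119561 = (919030017133798406/895330119561)*(-5116677) = -1567459916992704075538954/298443373187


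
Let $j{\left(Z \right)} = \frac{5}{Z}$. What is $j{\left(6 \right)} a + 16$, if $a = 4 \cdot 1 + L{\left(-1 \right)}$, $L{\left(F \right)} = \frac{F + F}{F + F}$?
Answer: $\frac{121}{6} \approx 20.167$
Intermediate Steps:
$L{\left(F \right)} = 1$ ($L{\left(F \right)} = \frac{2 F}{2 F} = 2 F \frac{1}{2 F} = 1$)
$a = 5$ ($a = 4 \cdot 1 + 1 = 4 + 1 = 5$)
$j{\left(6 \right)} a + 16 = \frac{5}{6} \cdot 5 + 16 = \frac{25}{6} + 16 = \frac{121}{6}$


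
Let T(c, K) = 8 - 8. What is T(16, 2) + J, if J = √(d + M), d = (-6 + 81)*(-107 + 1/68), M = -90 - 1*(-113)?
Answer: I*√9249037/34 ≈ 89.448*I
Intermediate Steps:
M = 23 (M = -90 + 113 = 23)
T(c, K) = 0
d = -545625/68 (d = 75*(-107 + 1/68) = 75*(-7275/68) = -545625/68 ≈ -8023.9)
J = I*√9249037/34 (J = √(-545625/68 + 23) = √(-544061/68) = I*√9249037/34 ≈ 89.448*I)
T(16, 2) + J = 0 + I*√9249037/34 = I*√9249037/34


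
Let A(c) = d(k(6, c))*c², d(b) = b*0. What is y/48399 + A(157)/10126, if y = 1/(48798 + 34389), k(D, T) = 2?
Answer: 1/4026167613 ≈ 2.4838e-10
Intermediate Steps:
d(b) = 0
y = 1/83187 ≈ 1.2021e-5
A(c) = 0 (A(c) = 0*c² = 0)
y/48399 + A(157)/10126 = (1/83187)/48399 + 0/10126 = (1/83187)*(1/48399) + 0*(1/10126) = 1/4026167613 + 0 = 1/4026167613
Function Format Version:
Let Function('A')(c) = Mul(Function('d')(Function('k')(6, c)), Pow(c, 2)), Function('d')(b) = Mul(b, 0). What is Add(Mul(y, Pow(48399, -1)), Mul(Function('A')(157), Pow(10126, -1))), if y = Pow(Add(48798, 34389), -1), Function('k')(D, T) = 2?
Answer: Rational(1, 4026167613) ≈ 2.4838e-10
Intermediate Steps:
Function('d')(b) = 0
y = Rational(1, 83187) (y = Pow(83187, -1) = Rational(1, 83187) ≈ 1.2021e-5)
Function('A')(c) = 0 (Function('A')(c) = Mul(0, Pow(c, 2)) = 0)
Add(Mul(y, Pow(48399, -1)), Mul(Function('A')(157), Pow(10126, -1))) = Add(Mul(Rational(1, 83187), Pow(48399, -1)), Mul(0, Pow(10126, -1))) = Add(Mul(Rational(1, 83187), Rational(1, 48399)), Mul(0, Rational(1, 10126))) = Add(Rational(1, 4026167613), 0) = Rational(1, 4026167613)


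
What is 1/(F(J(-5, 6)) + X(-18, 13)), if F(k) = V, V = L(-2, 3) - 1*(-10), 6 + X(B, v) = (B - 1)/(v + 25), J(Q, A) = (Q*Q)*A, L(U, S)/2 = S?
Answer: 2/19 ≈ 0.10526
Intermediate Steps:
L(U, S) = 2*S
J(Q, A) = A*Q² (J(Q, A) = Q²*A = A*Q²)
X(B, v) = -6 + (-1 + B)/(25 + v) (X(B, v) = -6 + (B - 1)/(v + 25) = -6 + (-1 + B)/(25 + v))
V = 16 (V = 2*3 - 1*(-10) = 6 + 10 = 16)
F(k) = 16
1/(F(J(-5, 6)) + X(-18, 13)) = 1/(16 + (-151 - 18 - 6*13)/(25 + 13)) = 1/(16 + (-151 - 18 - 78)/38) = 1/(16 + (1/38)*(-247)) = 1/(16 - 13/2) = 1/(19/2) = 2/19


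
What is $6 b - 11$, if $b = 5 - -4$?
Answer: $43$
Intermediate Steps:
$b = 9$ ($b = 5 + 4 = 9$)
$6 b - 11 = 6 \cdot 9 - 11 = 54 - 11 = 43$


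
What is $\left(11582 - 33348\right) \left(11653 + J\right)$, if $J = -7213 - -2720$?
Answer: $-155844560$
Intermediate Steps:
$J = -4493$ ($J = -7213 + 2720 = -4493$)
$\left(11582 - 33348\right) \left(11653 + J\right) = \left(11582 - 33348\right) \left(11653 - 4493\right) = \left(-21766\right) 7160 = -155844560$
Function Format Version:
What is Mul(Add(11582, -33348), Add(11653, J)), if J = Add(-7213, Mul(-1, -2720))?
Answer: -155844560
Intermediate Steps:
J = -4493 (J = Add(-7213, 2720) = -4493)
Mul(Add(11582, -33348), Add(11653, J)) = Mul(Add(11582, -33348), Add(11653, -4493)) = Mul(-21766, 7160) = -155844560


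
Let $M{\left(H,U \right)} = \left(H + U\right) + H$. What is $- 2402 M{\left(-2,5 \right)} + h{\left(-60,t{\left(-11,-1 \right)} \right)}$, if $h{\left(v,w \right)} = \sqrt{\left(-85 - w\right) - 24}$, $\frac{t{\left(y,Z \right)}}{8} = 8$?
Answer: $-2402 + i \sqrt{173} \approx -2402.0 + 13.153 i$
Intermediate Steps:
$t{\left(y,Z \right)} = 64$ ($t{\left(y,Z \right)} = 8 \cdot 8 = 64$)
$M{\left(H,U \right)} = U + 2 H$
$h{\left(v,w \right)} = \sqrt{-109 - w}$
$- 2402 M{\left(-2,5 \right)} + h{\left(-60,t{\left(-11,-1 \right)} \right)} = - 2402 \left(5 + 2 \left(-2\right)\right) + \sqrt{-109 - 64} = - 2402 \left(5 - 4\right) + \sqrt{-109 - 64} = \left(-2402\right) 1 + \sqrt{-173} = -2402 + i \sqrt{173}$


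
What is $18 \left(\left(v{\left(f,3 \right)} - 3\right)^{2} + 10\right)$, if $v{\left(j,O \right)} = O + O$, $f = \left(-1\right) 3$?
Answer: $342$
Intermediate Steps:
$f = -3$
$v{\left(j,O \right)} = 2 O$
$18 \left(\left(v{\left(f,3 \right)} - 3\right)^{2} + 10\right) = 18 \left(\left(2 \cdot 3 - 3\right)^{2} + 10\right) = 18 \left(\left(6 - 3\right)^{2} + 10\right) = 18 \left(3^{2} + 10\right) = 18 \left(9 + 10\right) = 18 \cdot 19 = 342$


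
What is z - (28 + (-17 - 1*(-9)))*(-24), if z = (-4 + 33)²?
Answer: 1321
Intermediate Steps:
z = 841 (z = 29² = 841)
z - (28 + (-17 - 1*(-9)))*(-24) = 841 - (28 + (-17 - 1*(-9)))*(-24) = 841 - (28 + (-17 + 9))*(-24) = 841 - (28 - 8)*(-24) = 841 - 20*(-24) = 841 - 1*(-480) = 841 + 480 = 1321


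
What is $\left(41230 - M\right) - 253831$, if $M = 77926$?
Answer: $-290527$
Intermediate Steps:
$\left(41230 - M\right) - 253831 = \left(41230 - 77926\right) - 253831 = -36696 - 253831 = -290527$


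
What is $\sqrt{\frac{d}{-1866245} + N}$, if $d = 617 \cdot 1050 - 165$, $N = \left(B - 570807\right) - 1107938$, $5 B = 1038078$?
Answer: $\frac{2 i \sqrt{1280938562651357765}}{1866245} \approx 1212.9 i$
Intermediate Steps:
$B = \frac{1038078}{5}$ ($B = \frac{1}{5} \cdot 1038078 = \frac{1038078}{5} \approx 2.0762 \cdot 10^{5}$)
$N = - \frac{7355647}{5}$ ($N = \left(\frac{1038078}{5} - 570807\right) - 1107938 = - \frac{1815957}{5} - 1107938 = - \frac{7355647}{5} \approx -1.4711 \cdot 10^{6}$)
$d = 647685$ ($d = 647850 - 165 = 647685$)
$\sqrt{\frac{d}{-1866245} + N} = \sqrt{\frac{647685}{-1866245} - \frac{7355647}{5}} = \sqrt{647685 \left(- \frac{1}{1866245}\right) - \frac{7355647}{5}} = \sqrt{- \frac{129537}{373249} - \frac{7355647}{5}} = \sqrt{- \frac{2745488534788}{1866245}} = \frac{2 i \sqrt{1280938562651357765}}{1866245}$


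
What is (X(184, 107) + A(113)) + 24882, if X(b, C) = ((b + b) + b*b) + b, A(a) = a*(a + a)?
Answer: 84828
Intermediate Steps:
A(a) = 2*a² (A(a) = a*(2*a) = 2*a²)
X(b, C) = b² + 3*b (X(b, C) = (2*b + b²) + b = (b² + 2*b) + b = b² + 3*b)
(X(184, 107) + A(113)) + 24882 = (184*(3 + 184) + 2*113²) + 24882 = (184*187 + 2*12769) + 24882 = (34408 + 25538) + 24882 = 59946 + 24882 = 84828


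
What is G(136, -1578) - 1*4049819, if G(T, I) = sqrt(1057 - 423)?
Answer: -4049819 + sqrt(634) ≈ -4.0498e+6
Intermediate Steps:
G(T, I) = sqrt(634)
G(136, -1578) - 1*4049819 = sqrt(634) - 1*4049819 = sqrt(634) - 4049819 = -4049819 + sqrt(634)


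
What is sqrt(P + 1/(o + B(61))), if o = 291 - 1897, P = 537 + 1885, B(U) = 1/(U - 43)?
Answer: 8*sqrt(31622783743)/28907 ≈ 49.214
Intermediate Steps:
B(U) = 1/(-43 + U)
P = 2422
o = -1606
sqrt(P + 1/(o + B(61))) = sqrt(2422 + 1/(-1606 + 1/(-43 + 61))) = sqrt(2422 + 1/(-1606 + 1/18)) = sqrt(2422 + 1/(-28907/18)) = sqrt(2422 - 18/28907) = sqrt(70012736/28907) = 8*sqrt(31622783743)/28907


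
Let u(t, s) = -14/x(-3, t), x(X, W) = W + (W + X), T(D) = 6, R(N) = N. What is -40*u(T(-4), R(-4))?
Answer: 560/9 ≈ 62.222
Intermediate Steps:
x(X, W) = X + 2*W
u(t, s) = -14/(-3 + 2*t)
-40*u(T(-4), R(-4)) = -(-560)/(-3 + 2*6) = -(-560)/(-3 + 12) = -(-560)/9 = -40*(-14/9) = 560/9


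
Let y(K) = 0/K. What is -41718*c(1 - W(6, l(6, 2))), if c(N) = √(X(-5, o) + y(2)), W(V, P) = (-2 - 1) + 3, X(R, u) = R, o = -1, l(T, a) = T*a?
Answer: -41718*I*√5 ≈ -93284.0*I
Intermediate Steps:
W(V, P) = 0 (W(V, P) = -3 + 3 = 0)
y(K) = 0
c(N) = I*√5 (c(N) = √(-5 + 0) = √(-5) = I*√5)
-41718*c(1 - W(6, l(6, 2))) = -41718*I*√5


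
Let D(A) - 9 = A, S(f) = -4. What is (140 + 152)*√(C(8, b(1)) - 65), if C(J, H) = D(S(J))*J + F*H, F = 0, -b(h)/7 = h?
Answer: 1460*I ≈ 1460.0*I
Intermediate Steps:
D(A) = 9 + A
b(h) = -7*h
C(J, H) = 5*J (C(J, H) = (9 - 4)*J + 0*H = 5*J + 0 = 5*J)
(140 + 152)*√(C(8, b(1)) - 65) = (140 + 152)*√(5*8 - 65) = 292*√(40 - 65) = 292*√(-25) = 292*(5*I) = 1460*I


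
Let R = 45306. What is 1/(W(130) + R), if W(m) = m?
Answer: 1/45436 ≈ 2.2009e-5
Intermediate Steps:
1/(W(130) + R) = 1/(130 + 45306) = 1/45436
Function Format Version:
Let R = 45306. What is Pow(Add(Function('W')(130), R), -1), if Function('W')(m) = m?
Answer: Rational(1, 45436) ≈ 2.2009e-5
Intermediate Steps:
Pow(Add(Function('W')(130), R), -1) = Pow(Add(130, 45306), -1) = Pow(45436, -1) = Rational(1, 45436)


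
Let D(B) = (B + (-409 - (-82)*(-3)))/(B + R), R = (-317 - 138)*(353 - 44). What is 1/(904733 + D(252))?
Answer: 140343/126972943822 ≈ 1.1053e-6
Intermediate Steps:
R = -140595 (R = -455*309 = -140595)
D(B) = (-655 + B)/(-140595 + B) (D(B) = (B + (-409 - (-82)*(-3)))/(B - 140595) = (B + (-409 - 1*246))/(-140595 + B) = (B + (-409 - 246))/(-140595 + B) = (B - 655)/(-140595 + B) = (-655 + B)/(-140595 + B))
1/(904733 + D(252)) = 1/(904733 + (-655 + 252)/(-140595 + 252)) = 1/(904733 - 403/(-140343)) = 1/(904733 - 1/140343*(-403)) = 1/(904733 + 403/140343) = 1/(126972943822/140343) = 140343/126972943822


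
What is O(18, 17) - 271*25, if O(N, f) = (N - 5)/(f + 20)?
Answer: -250662/37 ≈ -6774.6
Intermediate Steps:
O(N, f) = (-5 + N)/(20 + f)
O(18, 17) - 271*25 = (-5 + 18)/(20 + 17) - 271*25 = 13/37 - 6775 = -250662/37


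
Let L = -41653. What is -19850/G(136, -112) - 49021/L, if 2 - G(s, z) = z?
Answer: -410611828/2374221 ≈ -172.95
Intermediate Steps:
G(s, z) = 2 - z
-19850/G(136, -112) - 49021/L = -19850/(2 - 1*(-112)) - 49021/(-41653) = -19850/(2 + 112) - 49021*(-1/41653) = -19850/114 + 49021/41653 = -19850*1/114 + 49021/41653 = -9925/57 + 49021/41653 = -410611828/2374221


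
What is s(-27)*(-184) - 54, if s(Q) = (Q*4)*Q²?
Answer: 14486634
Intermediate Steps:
s(Q) = 4*Q³ (s(Q) = (4*Q)*Q² = 4*Q³)
s(-27)*(-184) - 54 = (4*(-27)³)*(-184) - 54 = (4*(-19683))*(-184) - 54 = -78732*(-184) - 54 = 14486688 - 54 = 14486634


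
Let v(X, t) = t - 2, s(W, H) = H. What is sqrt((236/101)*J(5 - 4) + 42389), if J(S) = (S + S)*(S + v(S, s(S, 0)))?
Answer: sqrt(432362517)/101 ≈ 205.87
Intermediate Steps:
v(X, t) = -2 + t
J(S) = 2*S*(-2 + S) (J(S) = (S + S)*(S + (-2 + 0)) = (2*S)*(S - 2) = (2*S)*(-2 + S) = 2*S*(-2 + S))
sqrt((236/101)*J(5 - 4) + 42389) = sqrt((236/101)*(2*(5 - 4)*(-2 + (5 - 4))) + 42389) = sqrt((236*(1/101))*(2*1*(-2 + 1)) + 42389) = sqrt(236*(2*1*(-1))/101 + 42389) = sqrt((236/101)*(-2) + 42389) = sqrt(-472/101 + 42389) = sqrt(4280817/101) = sqrt(432362517)/101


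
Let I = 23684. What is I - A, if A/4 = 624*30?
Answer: -51196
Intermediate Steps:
A = 74880 (A = 4*(624*30) = 4*18720 = 74880)
I - A = 23684 - 1*74880 = 23684 - 74880 = -51196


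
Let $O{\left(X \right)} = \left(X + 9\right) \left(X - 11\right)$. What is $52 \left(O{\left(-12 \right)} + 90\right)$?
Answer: $8268$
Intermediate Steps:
$O{\left(X \right)} = \left(-11 + X\right) \left(9 + X\right)$ ($O{\left(X \right)} = \left(9 + X\right) \left(-11 + X\right) = \left(-11 + X\right) \left(9 + X\right)$)
$52 \left(O{\left(-12 \right)} + 90\right) = 52 \left(\left(-99 + \left(-12\right)^{2} - -24\right) + 90\right) = 52 \left(\left(-99 + 144 + 24\right) + 90\right) = 52 \left(69 + 90\right) = 52 \cdot 159 = 8268$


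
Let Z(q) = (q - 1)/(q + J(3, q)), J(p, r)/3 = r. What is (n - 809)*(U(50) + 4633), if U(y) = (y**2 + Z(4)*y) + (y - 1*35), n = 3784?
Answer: 170345525/8 ≈ 2.1293e+7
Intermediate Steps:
J(p, r) = 3*r
Z(q) = (-1 + q)/(4*q) (Z(q) = (q - 1)/(q + 3*q) = (-1 + q)/((4*q)) = (-1 + q)*(1/(4*q)) = (-1 + q)/(4*q))
U(y) = -35 + y**2 + 19*y/16 (U(y) = (y**2 + ((1/4)*(-1 + 4)/4)*y) + (y - 1*35) = (y**2 + ((1/4)*(1/4)*3)*y) + (y - 35) = (y**2 + 3*y/16) + (-35 + y) = -35 + y**2 + 19*y/16)
(n - 809)*(U(50) + 4633) = (3784 - 809)*((-35 + 50**2 + (19/16)*50) + 4633) = 2975*((-35 + 2500 + 475/8) + 4633) = 2975*(20195/8 + 4633) = 2975*(57259/8) = 170345525/8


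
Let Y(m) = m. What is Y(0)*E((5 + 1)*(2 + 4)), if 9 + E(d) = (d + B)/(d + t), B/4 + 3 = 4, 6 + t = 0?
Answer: 0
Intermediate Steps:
t = -6 (t = -6 + 0 = -6)
B = 4 (B = -12 + 4*4 = -12 + 16 = 4)
E(d) = -9 + (4 + d)/(-6 + d) (E(d) = -9 + (d + 4)/(d - 6) = -9 + (4 + d)/(-6 + d))
Y(0)*E((5 + 1)*(2 + 4)) = 0*(2*(29 - 4*(5 + 1)*(2 + 4))/(-6 + (5 + 1)*(2 + 4))) = 0*(2*(29 - 24*6)/(-6 + 6*6)) = 0*(2*(29 - 4*36)/(-6 + 36)) = 0*(2*(29 - 144)/30) = 0*(2*(1/30)*(-115)) = 0*(-23/3) = 0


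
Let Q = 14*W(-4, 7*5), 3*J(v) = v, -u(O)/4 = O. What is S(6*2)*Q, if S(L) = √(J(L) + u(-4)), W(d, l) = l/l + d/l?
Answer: 124*√5/5 ≈ 55.454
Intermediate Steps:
u(O) = -4*O
J(v) = v/3
W(d, l) = 1 + d/l
S(L) = √(16 + L/3) (S(L) = √(L/3 - 4*(-4)) = √(L/3 + 16) = √(16 + L/3))
Q = 62/5 (Q = 14*((-4 + 7*5)/((7*5))) = 14*((-4 + 35)/35) = 14*((1/35)*31) = 14*(31/35) = 62/5 ≈ 12.400)
S(6*2)*Q = (√(144 + 3*(6*2))/3)*(62/5) = (√(144 + 3*12)/3)*(62/5) = (√(144 + 36)/3)*(62/5) = (√180/3)*(62/5) = ((6*√5)/3)*(62/5) = (2*√5)*(62/5) = 124*√5/5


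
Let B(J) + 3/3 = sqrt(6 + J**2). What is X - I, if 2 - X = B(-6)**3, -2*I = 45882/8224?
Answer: 1083837/8224 - 45*sqrt(42) ≈ -159.84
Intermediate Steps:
I = -22941/8224 ≈ -2.7895
B(J) = -1 + sqrt(6 + J**2)
X = 2 - (-1 + sqrt(42))**3 (X = 2 - (-1 + sqrt(6 + (-6)**2))**3 = 2 - (-1 + sqrt(6 + 36))**3 = 2 - (-1 + sqrt(42))**3 ≈ -162.63)
X - I = (129 - 45*sqrt(42)) - 1*(-22941/8224) = (129 - 45*sqrt(42)) + 22941/8224 = 1083837/8224 - 45*sqrt(42)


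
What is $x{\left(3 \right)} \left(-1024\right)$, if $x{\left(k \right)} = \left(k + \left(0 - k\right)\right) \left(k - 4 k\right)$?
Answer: $0$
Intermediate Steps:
$x{\left(k \right)} = 0$ ($x{\left(k \right)} = \left(k - k\right) \left(- 3 k\right) = 0 \left(- 3 k\right) = 0$)
$x{\left(3 \right)} \left(-1024\right) = 0 \left(-1024\right) = 0$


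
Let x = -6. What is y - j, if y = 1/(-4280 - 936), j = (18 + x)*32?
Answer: -2002945/5216 ≈ -384.00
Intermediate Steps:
j = 384 (j = (18 - 6)*32 = 12*32 = 384)
y = -1/5216 (y = 1/(-5216) = -1/5216 ≈ -0.00019172)
y - j = -1/5216 - 1*384 = -1/5216 - 384 = -2002945/5216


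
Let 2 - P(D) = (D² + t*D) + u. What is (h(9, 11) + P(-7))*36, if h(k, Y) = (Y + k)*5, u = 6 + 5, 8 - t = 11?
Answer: 756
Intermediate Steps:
t = -3 (t = 8 - 1*11 = 8 - 11 = -3)
u = 11
h(k, Y) = 5*Y + 5*k
P(D) = -9 - D² + 3*D (P(D) = 2 - ((D² - 3*D) + 11) = 2 - (11 + D² - 3*D) = 2 + (-11 - D² + 3*D) = -9 - D² + 3*D)
(h(9, 11) + P(-7))*36 = ((5*11 + 5*9) + (-9 - 1*(-7)² + 3*(-7)))*36 = ((55 + 45) + (-9 - 1*49 - 21))*36 = (100 + (-9 - 49 - 21))*36 = (100 - 79)*36 = 21*36 = 756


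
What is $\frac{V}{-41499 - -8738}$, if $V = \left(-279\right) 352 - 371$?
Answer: $\frac{98579}{32761} \approx 3.009$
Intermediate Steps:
$V = -98579$ ($V = -98208 - 371 = -98579$)
$\frac{V}{-41499 - -8738} = - \frac{98579}{-41499 - -8738} = - \frac{98579}{-41499 + 8738} = - \frac{98579}{-32761} = \left(-98579\right) \left(- \frac{1}{32761}\right) = \frac{98579}{32761}$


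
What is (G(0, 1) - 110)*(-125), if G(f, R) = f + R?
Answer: 13625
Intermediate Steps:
G(f, R) = R + f
(G(0, 1) - 110)*(-125) = ((1 + 0) - 110)*(-125) = (1 - 110)*(-125) = -109*(-125) = 13625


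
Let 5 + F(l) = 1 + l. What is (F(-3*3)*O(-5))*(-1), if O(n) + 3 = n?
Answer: -104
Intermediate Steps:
O(n) = -3 + n
F(l) = -4 + l (F(l) = -5 + (1 + l) = -4 + l)
(F(-3*3)*O(-5))*(-1) = ((-4 - 3*3)*(-3 - 5))*(-1) = ((-4 - 9)*(-8))*(-1) = -13*(-8)*(-1) = 104*(-1) = -104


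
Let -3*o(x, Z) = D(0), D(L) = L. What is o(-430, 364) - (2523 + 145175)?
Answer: -147698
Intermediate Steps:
o(x, Z) = 0 (o(x, Z) = -1/3*0 = 0)
o(-430, 364) - (2523 + 145175) = 0 - (2523 + 145175) = 0 - 1*147698 = 0 - 147698 = -147698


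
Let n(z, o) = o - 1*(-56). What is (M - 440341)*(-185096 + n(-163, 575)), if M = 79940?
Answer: 66481370465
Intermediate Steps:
n(z, o) = 56 + o (n(z, o) = o + 56 = 56 + o)
(M - 440341)*(-185096 + n(-163, 575)) = (79940 - 440341)*(-185096 + (56 + 575)) = -360401*(-185096 + 631) = -360401*(-184465) = 66481370465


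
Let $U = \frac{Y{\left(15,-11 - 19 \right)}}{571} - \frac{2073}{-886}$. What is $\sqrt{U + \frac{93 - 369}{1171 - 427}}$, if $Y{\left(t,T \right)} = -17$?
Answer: $\frac{\sqrt{119228042239638}}{7841543} \approx 1.3925$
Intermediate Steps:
$U = \frac{1168621}{505906}$ ($U = - \frac{17}{571} - \frac{2073}{-886} = \left(-17\right) \frac{1}{571} - - \frac{2073}{886} = - \frac{17}{571} + \frac{2073}{886} = \frac{1168621}{505906} \approx 2.31$)
$\sqrt{U + \frac{93 - 369}{1171 - 427}} = \sqrt{\frac{1168621}{505906} + \frac{93 - 369}{1171 - 427}} = \sqrt{\frac{1168621}{505906} - \frac{276}{744}} = \sqrt{\frac{1168621}{505906} - \frac{23}{62}} = \sqrt{\frac{15204666}{7841543}} = \frac{\sqrt{119228042239638}}{7841543}$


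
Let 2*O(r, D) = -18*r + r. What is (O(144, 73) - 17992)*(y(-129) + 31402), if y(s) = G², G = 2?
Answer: -603497696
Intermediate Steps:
O(r, D) = -17*r/2 (O(r, D) = (-18*r + r)/2 = (-17*r)/2 = -17*r/2)
y(s) = 4 (y(s) = 2² = 4)
(O(144, 73) - 17992)*(y(-129) + 31402) = (-17/2*144 - 17992)*(4 + 31402) = (-1224 - 17992)*31406 = -19216*31406 = -603497696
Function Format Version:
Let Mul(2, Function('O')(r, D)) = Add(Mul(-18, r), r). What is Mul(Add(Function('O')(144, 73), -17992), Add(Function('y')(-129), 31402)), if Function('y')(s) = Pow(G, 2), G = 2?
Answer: -603497696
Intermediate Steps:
Function('O')(r, D) = Mul(Rational(-17, 2), r) (Function('O')(r, D) = Mul(Rational(1, 2), Add(Mul(-18, r), r)) = Mul(Rational(1, 2), Mul(-17, r)) = Mul(Rational(-17, 2), r))
Function('y')(s) = 4 (Function('y')(s) = Pow(2, 2) = 4)
Mul(Add(Function('O')(144, 73), -17992), Add(Function('y')(-129), 31402)) = Mul(Add(Mul(Rational(-17, 2), 144), -17992), Add(4, 31402)) = Mul(Add(-1224, -17992), 31406) = Mul(-19216, 31406) = -603497696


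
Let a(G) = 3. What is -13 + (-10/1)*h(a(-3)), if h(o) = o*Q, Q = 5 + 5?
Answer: -313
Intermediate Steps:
Q = 10
h(o) = 10*o (h(o) = o*10 = 10*o)
-13 + (-10/1)*h(a(-3)) = -13 + (-10/1)*(10*3) = -13 - 10*1*30 = -13 - 10*30 = -13 - 300 = -313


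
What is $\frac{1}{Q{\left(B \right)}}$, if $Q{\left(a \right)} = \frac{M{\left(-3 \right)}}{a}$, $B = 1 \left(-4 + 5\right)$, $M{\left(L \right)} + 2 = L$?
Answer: $- \frac{1}{5} \approx -0.2$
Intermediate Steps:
$M{\left(L \right)} = -2 + L$
$B = 1$ ($B = 1 \cdot 1 = 1$)
$Q{\left(a \right)} = - \frac{5}{a}$ ($Q{\left(a \right)} = \frac{-2 - 3}{a} = - \frac{5}{a}$)
$\frac{1}{Q{\left(B \right)}} = \frac{1}{\left(-5\right) 1^{-1}} = \frac{1}{\left(-5\right) 1} = \frac{1}{-5} = - \frac{1}{5}$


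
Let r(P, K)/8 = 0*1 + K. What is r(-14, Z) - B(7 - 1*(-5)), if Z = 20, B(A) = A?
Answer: 148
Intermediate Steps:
r(P, K) = 8*K (r(P, K) = 8*(0*1 + K) = 8*(0 + K) = 8*K)
r(-14, Z) - B(7 - 1*(-5)) = 8*20 - (7 - 1*(-5)) = 160 - (7 + 5) = 160 - 1*12 = 160 - 12 = 148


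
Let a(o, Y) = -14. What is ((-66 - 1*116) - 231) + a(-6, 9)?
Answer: -427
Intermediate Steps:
((-66 - 1*116) - 231) + a(-6, 9) = ((-66 - 1*116) - 231) - 14 = ((-66 - 116) - 231) - 14 = (-182 - 231) - 14 = -413 - 14 = -427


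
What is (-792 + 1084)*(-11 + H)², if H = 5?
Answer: 10512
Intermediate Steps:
(-792 + 1084)*(-11 + H)² = (-792 + 1084)*(-11 + 5)² = 292*(-6)² = 292*36 = 10512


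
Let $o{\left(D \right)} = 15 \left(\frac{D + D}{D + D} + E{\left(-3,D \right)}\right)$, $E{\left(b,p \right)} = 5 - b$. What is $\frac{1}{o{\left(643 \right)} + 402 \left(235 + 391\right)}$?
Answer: $\frac{1}{251787} \approx 3.9716 \cdot 10^{-6}$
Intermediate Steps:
$o{\left(D \right)} = 135$ ($o{\left(D \right)} = 15 \left(\frac{D + D}{D + D} + \left(5 - -3\right)\right) = 15 \left(\frac{2 D}{2 D} + \left(5 + 3\right)\right) = 15 \left(2 D \frac{1}{2 D} + 8\right) = 15 \left(1 + 8\right) = 15 \cdot 9 = 135$)
$\frac{1}{o{\left(643 \right)} + 402 \left(235 + 391\right)} = \frac{1}{135 + 402 \left(235 + 391\right)} = \frac{1}{135 + 402 \cdot 626} = \frac{1}{135 + 251652} = \frac{1}{251787}$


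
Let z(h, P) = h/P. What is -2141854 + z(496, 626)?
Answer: -670400054/313 ≈ -2.1419e+6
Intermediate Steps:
-2141854 + z(496, 626) = -2141854 + 496/626 = -2141854 + 496*(1/626) = -2141854 + 248/313 = -670400054/313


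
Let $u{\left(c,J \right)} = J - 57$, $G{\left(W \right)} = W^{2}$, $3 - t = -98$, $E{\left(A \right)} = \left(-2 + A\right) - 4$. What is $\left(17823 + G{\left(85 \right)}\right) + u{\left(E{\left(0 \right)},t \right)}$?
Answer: $25092$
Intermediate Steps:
$E{\left(A \right)} = -6 + A$
$t = 101$ ($t = 3 - -98 = 3 + 98 = 101$)
$u{\left(c,J \right)} = -57 + J$
$\left(17823 + G{\left(85 \right)}\right) + u{\left(E{\left(0 \right)},t \right)} = \left(17823 + 85^{2}\right) + \left(-57 + 101\right) = \left(17823 + 7225\right) + 44 = 25048 + 44 = 25092$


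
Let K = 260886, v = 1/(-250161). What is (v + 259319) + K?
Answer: 130135003004/250161 ≈ 5.2021e+5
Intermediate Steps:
v = -1/250161 ≈ -3.9974e-6
(v + 259319) + K = (-1/250161 + 259319) + 260886 = 64871500358/250161 + 260886 = 130135003004/250161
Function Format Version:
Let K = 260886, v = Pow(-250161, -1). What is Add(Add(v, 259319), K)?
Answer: Rational(130135003004, 250161) ≈ 5.2021e+5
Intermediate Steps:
v = Rational(-1, 250161) ≈ -3.9974e-6
Add(Add(v, 259319), K) = Add(Add(Rational(-1, 250161), 259319), 260886) = Add(Rational(64871500358, 250161), 260886) = Rational(130135003004, 250161)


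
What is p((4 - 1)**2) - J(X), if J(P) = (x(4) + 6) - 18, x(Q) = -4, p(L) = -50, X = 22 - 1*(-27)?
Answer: -34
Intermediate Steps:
X = 49 (X = 22 + 27 = 49)
J(P) = -16 (J(P) = (-4 + 6) - 18 = 2 - 18 = -16)
p((4 - 1)**2) - J(X) = -50 - 1*(-16) = -50 + 16 = -34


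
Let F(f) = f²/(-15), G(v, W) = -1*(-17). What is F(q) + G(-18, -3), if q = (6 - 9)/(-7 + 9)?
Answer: 337/20 ≈ 16.850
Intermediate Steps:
G(v, W) = 17
q = -3/2 ≈ -1.5000
F(f) = -f²/15
F(q) + G(-18, -3) = -(-3/2)²/15 + 17 = -1/15*9/4 + 17 = -3/20 + 17 = 337/20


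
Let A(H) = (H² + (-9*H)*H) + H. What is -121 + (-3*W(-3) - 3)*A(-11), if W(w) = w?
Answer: -5995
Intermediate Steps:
A(H) = H - 8*H² (A(H) = (H² - 9*H²) + H = -8*H² + H = H - 8*H²)
-121 + (-3*W(-3) - 3)*A(-11) = -121 + (-3*(-3) - 3)*(-11*(1 - 8*(-11))) = -121 + (9 - 3)*(-11*(1 + 88)) = -121 + 6*(-11*89) = -121 + 6*(-979) = -121 - 5874 = -5995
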